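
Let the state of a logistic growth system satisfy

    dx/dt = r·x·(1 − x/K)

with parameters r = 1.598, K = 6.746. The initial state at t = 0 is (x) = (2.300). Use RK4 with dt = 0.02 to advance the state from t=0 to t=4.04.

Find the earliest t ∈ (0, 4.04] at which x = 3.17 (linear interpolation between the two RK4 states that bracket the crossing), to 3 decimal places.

t = 0.337

t=0.000: state=(2.300)
step 1 (dt=0.02): k1=(2.422), k2=(2.434), k3=(2.435), k4=(2.446); state += dt/6·(k1+2k2+2k3+k4)
t=0.020: state=(2.349)
t=0.040: state=(2.398)
t=0.060: state=(2.447)
continuing one RK4 step at a time; state shown every 10 steps (Δt=0.2):
t=0.200: state=(2.806)
t=0.320: state=(3.124)
next step: t=0.340: state=(3.178) — x has crossed 3.17
linear interpolation between t=0.320 (3.12430) and t=0.340 (3.17796) → t≈0.337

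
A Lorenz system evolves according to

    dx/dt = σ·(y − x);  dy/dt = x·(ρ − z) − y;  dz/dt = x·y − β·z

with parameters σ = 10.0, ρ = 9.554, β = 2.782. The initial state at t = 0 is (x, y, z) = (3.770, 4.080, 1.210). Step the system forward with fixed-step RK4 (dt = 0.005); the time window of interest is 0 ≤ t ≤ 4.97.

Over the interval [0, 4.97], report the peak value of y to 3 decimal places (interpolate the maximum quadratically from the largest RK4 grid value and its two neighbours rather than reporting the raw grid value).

max y = 9.134

t=0.000: state=(3.770, 4.080, 1.210)
step 1 (dt=0.005): k1=(3.100, 27.377, 12.015), k2=(3.707, 27.260, 12.222), k3=(3.689, 27.271, 12.226), k4=(4.279, 27.163, 12.437); state += dt/6·(k1+2k2+2k3+k4)
t=0.005: state=(3.788, 4.216, 1.271)
t=0.010: state=(3.813, 4.352, 1.334)
t=0.015: state=(3.842, 4.486, 1.400)
continuing one RK4 step at a time; state shown every 40 steps (Δt=0.2):
t=0.200: state=(6.920, 8.847, 6.422)
t=0.400: state=(7.406, 5.599, 13.238)
t=0.600: state=(3.377, 1.992, 10.203)
t=0.800: state=(2.189, 2.189, 6.602)
t=1.000: state=(2.907, 3.591, 4.882)
t=1.200: state=(4.848, 6.026, 5.763)
t=1.400: state=(6.641, 6.886, 9.604)
t=1.600: state=(5.449, 4.353, 10.856)
t=1.800: state=(3.750, 3.304, 8.668)
t=2.000: state=(3.650, 3.938, 6.919)
t=2.200: state=(4.660, 5.304, 6.948)
t=2.400: state=(5.730, 6.001, 8.735)
t=2.600: state=(5.452, 4.979, 9.853)
t=2.800: state=(4.474, 4.107, 8.974)
t=3.000: state=(4.205, 4.295, 7.841)
t=3.200: state=(4.693, 5.035, 7.684)
t=3.400: state=(5.286, 5.462, 8.537)
t=3.600: state=(5.243, 5.044, 9.215)
t=3.800: state=(4.747, 4.522, 8.892)
t=4.000: state=(4.525, 4.539, 8.252)
t=4.200: state=(4.747, 4.922, 8.089)
t=4.400: state=(5.069, 5.177, 8.493)
t=4.600: state=(5.090, 5.007, 8.879)
t=4.800: state=(4.845, 4.720, 8.775)
t=4.970: state=(4.704, 4.673, 8.480)
largest grid value and its neighbours: y(0.240)=9.13282, y(0.245)=9.13301, y(0.250)=9.12463
parabola through these three points peaks at t≈0.243 with y≈9.13399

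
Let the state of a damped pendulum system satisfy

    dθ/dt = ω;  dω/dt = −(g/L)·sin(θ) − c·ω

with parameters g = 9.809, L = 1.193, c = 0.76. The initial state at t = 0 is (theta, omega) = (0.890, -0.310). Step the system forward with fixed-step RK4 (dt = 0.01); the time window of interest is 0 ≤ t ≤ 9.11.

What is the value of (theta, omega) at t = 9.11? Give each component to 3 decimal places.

t=0.000: state=(0.890, -0.310)
step 1 (dt=0.01): k1=(-0.310, -6.154), k2=(-0.341, -6.122), k3=(-0.341, -6.121), k4=(-0.371, -6.089); state += dt/6·(k1+2k2+2k3+k4)
t=0.010: state=(0.887, -0.371)
t=0.020: state=(0.883, -0.432)
t=0.030: state=(0.878, -0.492)
continuing one RK4 step at a time; state shown every 50 steps (Δt=0.5):
t=0.500: state=(0.168, -2.040)
t=1.000: state=(-0.551, -0.456)
t=1.500: state=(-0.279, 1.258)
t=2.000: state=(0.297, 0.680)
t=2.500: state=(0.270, -0.677)
t=3.000: state=(-0.131, -0.648)
t=3.500: state=(-0.218, 0.297)
t=4.000: state=(0.034, 0.520)
t=4.500: state=(0.158, -0.072)
t=5.000: state=(0.016, -0.374)
t=5.500: state=(-0.104, -0.044)
t=6.000: state=(-0.037, 0.245)
t=6.500: state=(0.062, 0.091)
t=7.000: state=(0.041, -0.145)
t=7.500: state=(-0.032, -0.098)
t=8.000: state=(-0.036, 0.075)
t=8.500: state=(0.013, 0.085)
t=9.000: state=(0.028, -0.030)
t=9.110: state=(0.023, -0.050)

(theta, omega) = (0.023, -0.050)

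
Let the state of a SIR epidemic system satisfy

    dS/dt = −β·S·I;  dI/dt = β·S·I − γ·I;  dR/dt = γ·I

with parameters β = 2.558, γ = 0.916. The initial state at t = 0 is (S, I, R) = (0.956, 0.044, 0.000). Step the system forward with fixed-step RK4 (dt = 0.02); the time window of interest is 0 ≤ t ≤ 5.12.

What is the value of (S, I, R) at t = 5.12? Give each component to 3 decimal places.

(S, I, R) = (0.092, 0.070, 0.838)

t=0.000: state=(0.956, 0.044, 0.000)
step 1 (dt=0.02): k1=(-0.108, 0.067, 0.040), k2=(-0.109, 0.068, 0.041), k3=(-0.109, 0.068, 0.041), k4=(-0.111, 0.069, 0.042); state += dt/6·(k1+2k2+2k3+k4)
t=0.020: state=(0.954, 0.045, 0.001)
t=0.040: state=(0.952, 0.047, 0.002)
t=0.060: state=(0.949, 0.048, 0.003)
continuing one RK4 step at a time; state shown every 10 steps (Δt=0.2):
t=0.200: state=(0.931, 0.059, 0.009)
t=0.400: state=(0.899, 0.079, 0.022)
t=0.600: state=(0.858, 0.103, 0.039)
t=0.800: state=(0.808, 0.132, 0.060)
t=1.000: state=(0.750, 0.163, 0.087)
t=1.200: state=(0.684, 0.196, 0.120)
t=1.400: state=(0.614, 0.228, 0.159)
t=1.600: state=(0.542, 0.255, 0.203)
t=1.800: state=(0.473, 0.275, 0.252)
t=2.000: state=(0.410, 0.287, 0.303)
t=2.200: state=(0.353, 0.290, 0.356)
t=2.400: state=(0.305, 0.286, 0.409)
t=2.600: state=(0.264, 0.275, 0.461)
t=2.800: state=(0.230, 0.260, 0.510)
t=3.000: state=(0.203, 0.242, 0.556)
t=3.200: state=(0.180, 0.222, 0.598)
t=3.400: state=(0.161, 0.202, 0.637)
t=3.600: state=(0.146, 0.182, 0.672)
t=3.800: state=(0.134, 0.162, 0.704)
t=4.000: state=(0.124, 0.144, 0.732)
t=4.200: state=(0.116, 0.128, 0.757)
t=4.400: state=(0.109, 0.113, 0.779)
t=4.600: state=(0.103, 0.099, 0.798)
t=4.800: state=(0.098, 0.087, 0.815)
t=5.000: state=(0.094, 0.076, 0.830)
t=5.120: state=(0.092, 0.070, 0.838)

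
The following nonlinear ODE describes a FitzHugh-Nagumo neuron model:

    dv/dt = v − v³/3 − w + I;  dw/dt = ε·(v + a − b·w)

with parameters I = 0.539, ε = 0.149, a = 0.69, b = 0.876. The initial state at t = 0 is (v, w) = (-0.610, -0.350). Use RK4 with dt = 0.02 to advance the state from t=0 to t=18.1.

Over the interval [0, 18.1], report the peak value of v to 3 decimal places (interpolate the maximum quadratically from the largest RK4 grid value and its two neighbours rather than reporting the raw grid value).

max v = 1.808

t=0.000: state=(-0.610, -0.350)
step 1 (dt=0.02): k1=(0.355, 0.058), k2=(0.356, 0.058), k3=(0.356, 0.058), k4=(0.358, 0.059); state += dt/6·(k1+2k2+2k3+k4)
t=0.020: state=(-0.603, -0.349)
t=0.040: state=(-0.596, -0.348)
t=0.060: state=(-0.588, -0.346)
continuing one RK4 step at a time; state shown every 50 steps (Δt=1):
t=1.000: state=(-0.125, -0.265)
t=2.000: state=(0.886, -0.089)
t=3.000: state=(1.751, 0.217)
t=4.000: state=(1.779, 0.537)
t=5.000: state=(1.659, 0.808)
t=6.000: state=(1.522, 1.028)
t=7.000: state=(1.375, 1.201)
t=8.000: state=(1.213, 1.331)
t=9.000: state=(1.021, 1.420)
t=10.000: state=(0.764, 1.468)
t=11.000: state=(0.332, 1.464)
t=12.000: state=(-0.629, 1.369)
t=13.000: state=(-1.773, 1.116)
t=14.000: state=(-1.883, 0.815)
t=15.000: state=(-1.789, 0.555)
t=16.000: state=(-1.684, 0.341)
t=17.000: state=(-1.579, 0.168)
t=18.000: state=(-1.475, 0.031)
t=18.100: state=(-1.465, 0.019)
largest grid value and its neighbours: v(3.460)=1.80784, v(3.480)=1.80794, v(3.500)=1.80791
parabola through these three points peaks at t≈3.485 with v≈1.80794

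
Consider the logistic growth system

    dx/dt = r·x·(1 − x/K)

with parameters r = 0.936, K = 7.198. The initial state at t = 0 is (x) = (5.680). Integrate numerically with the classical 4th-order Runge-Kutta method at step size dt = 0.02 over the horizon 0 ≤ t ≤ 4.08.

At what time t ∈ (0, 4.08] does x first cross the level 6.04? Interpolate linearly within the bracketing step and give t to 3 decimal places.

t = 0.355

t=0.000: state=(5.680)
step 1 (dt=0.02): k1=(1.121), k2=(1.115), k3=(1.115), k4=(1.109); state += dt/6·(k1+2k2+2k3+k4)
t=0.020: state=(5.702)
t=0.040: state=(5.724)
t=0.060: state=(5.746)
continuing one RK4 step at a time; state shown every 10 steps (Δt=0.2):
t=0.200: state=(5.892)
t=0.340: state=(6.026)
next step: t=0.360: state=(6.045) — x has crossed 6.04
linear interpolation between t=0.340 (6.02642) and t=0.360 (6.04466) → t≈0.355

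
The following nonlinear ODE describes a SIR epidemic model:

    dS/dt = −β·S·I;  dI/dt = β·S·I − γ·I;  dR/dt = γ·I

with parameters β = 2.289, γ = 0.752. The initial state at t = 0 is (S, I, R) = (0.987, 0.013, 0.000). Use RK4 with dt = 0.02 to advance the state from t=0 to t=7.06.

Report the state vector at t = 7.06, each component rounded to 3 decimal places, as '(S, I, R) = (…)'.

(S, I, R) = (0.070, 0.060, 0.870)

t=0.000: state=(0.987, 0.013, 0.000)
step 1 (dt=0.02): k1=(-0.029, 0.020, 0.010), k2=(-0.030, 0.020, 0.010), k3=(-0.030, 0.020, 0.010), k4=(-0.030, 0.020, 0.010); state += dt/6·(k1+2k2+2k3+k4)
t=0.020: state=(0.986, 0.013, 0.000)
t=0.040: state=(0.986, 0.014, 0.000)
t=0.060: state=(0.985, 0.014, 0.001)
continuing one RK4 step at a time; state shown every 25 steps (Δt=0.5):
t=0.500: state=(0.965, 0.027, 0.007)
t=1.000: state=(0.922, 0.055, 0.022)
t=1.500: state=(0.843, 0.105, 0.052)
t=2.000: state=(0.719, 0.177, 0.104)
t=2.500: state=(0.562, 0.253, 0.185)
t=3.000: state=(0.407, 0.302, 0.291)
t=3.500: state=(0.286, 0.307, 0.407)
t=4.000: state=(0.204, 0.278, 0.518)
t=4.500: state=(0.152, 0.234, 0.614)
t=5.000: state=(0.120, 0.187, 0.693)
t=5.500: state=(0.099, 0.146, 0.755)
t=6.000: state=(0.086, 0.111, 0.803)
t=6.500: state=(0.077, 0.084, 0.840)
t=7.000: state=(0.070, 0.062, 0.867)
t=7.060: state=(0.070, 0.060, 0.870)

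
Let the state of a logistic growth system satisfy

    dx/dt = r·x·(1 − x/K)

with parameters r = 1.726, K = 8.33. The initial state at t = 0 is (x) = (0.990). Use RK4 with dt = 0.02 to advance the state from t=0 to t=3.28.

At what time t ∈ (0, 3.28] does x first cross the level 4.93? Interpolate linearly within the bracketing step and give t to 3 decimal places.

t = 1.376

t=0.000: state=(0.990)
step 1 (dt=0.02): k1=(1.506), k2=(1.525), k3=(1.526), k4=(1.546); state += dt/6·(k1+2k2+2k3+k4)
t=0.020: state=(1.021)
t=0.040: state=(1.052)
t=0.060: state=(1.084)
continuing one RK4 step at a time; state shown every 10 steps (Δt=0.2):
t=0.200: state=(1.333)
t=0.400: state=(1.766)
t=0.600: state=(2.293)
t=0.800: state=(2.909)
t=1.000: state=(3.591)
t=1.200: state=(4.306)
t=1.360: state=(4.874)
next step: t=1.380: state=(4.944) — x has crossed 4.93
linear interpolation between t=1.360 (4.87434) and t=1.380 (4.94393) → t≈1.376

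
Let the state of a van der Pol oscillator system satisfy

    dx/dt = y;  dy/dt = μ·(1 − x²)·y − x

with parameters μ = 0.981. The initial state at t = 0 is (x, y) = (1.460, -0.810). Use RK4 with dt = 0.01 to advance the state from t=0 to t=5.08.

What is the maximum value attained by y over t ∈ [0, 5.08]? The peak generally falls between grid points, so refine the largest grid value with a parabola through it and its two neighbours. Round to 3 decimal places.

t=0.000: state=(1.460, -0.810)
step 1 (dt=0.01): k1=(-0.810, -0.561), k2=(-0.813, -0.563), k3=(-0.813, -0.563), k4=(-0.816, -0.565); state += dt/6·(k1+2k2+2k3+k4)
t=0.010: state=(1.452, -0.816)
t=0.020: state=(1.444, -0.821)
t=0.030: state=(1.435, -0.827)
continuing one RK4 step at a time; state shown every 20 steps (Δt=0.2):
t=0.200: state=(1.286, -0.934)
t=0.400: state=(1.084, -1.090)
t=0.600: state=(0.846, -1.299)
t=0.800: state=(0.560, -1.581)
t=1.000: state=(0.208, -1.949)
t=1.200: state=(-0.223, -2.366)
t=1.400: state=(-0.729, -2.645)
t=1.600: state=(-1.249, -2.446)
t=1.800: state=(-1.668, -1.681)
t=2.000: state=(-1.913, -0.789)
t=2.200: state=(-2.002, -0.149)
t=2.400: state=(-1.991, 0.220)
t=2.600: state=(-1.925, 0.427)
t=2.800: state=(-1.825, 0.558)
t=3.000: state=(-1.703, 0.658)
t=3.200: state=(-1.562, 0.754)
t=3.400: state=(-1.401, 0.861)
t=3.600: state=(-1.216, 0.994)
t=3.800: state=(-1.001, 1.167)
t=4.000: state=(-0.745, 1.400)
t=4.200: state=(-0.435, 1.715)
t=4.400: state=(-0.054, 2.113)
t=4.600: state=(0.410, 2.511)
t=4.800: state=(0.934, 2.647)
t=5.000: state=(1.430, 2.206)
t=5.080: state=(1.593, 1.879)
largest grid value and its neighbours: y(4.750)=2.65838, y(4.760)=2.65902, y(4.770)=2.65825
parabola through these three points peaks at t≈4.760 with y≈2.65902

max y = 2.659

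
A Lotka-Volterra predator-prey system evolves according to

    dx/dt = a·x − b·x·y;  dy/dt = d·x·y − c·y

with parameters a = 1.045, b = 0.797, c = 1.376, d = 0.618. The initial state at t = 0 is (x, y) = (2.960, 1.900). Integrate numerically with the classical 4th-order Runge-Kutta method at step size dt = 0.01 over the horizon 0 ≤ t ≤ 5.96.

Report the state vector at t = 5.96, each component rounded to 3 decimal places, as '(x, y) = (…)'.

(x, y) = (2.050, 2.107)

t=0.000: state=(2.960, 1.900)
step 1 (dt=0.01): k1=(-1.389, 0.861), k2=(-1.396, 0.855), k3=(-1.396, 0.855), k4=(-1.403, 0.849); state += dt/6·(k1+2k2+2k3+k4)
t=0.010: state=(2.946, 1.909)
t=0.020: state=(2.932, 1.917)
t=0.030: state=(2.918, 1.925)
continuing one RK4 step at a time; state shown every 20 steps (Δt=0.2):
t=0.200: state=(2.662, 2.043)
t=0.400: state=(2.353, 2.115)
t=0.600: state=(2.069, 2.110)
t=0.800: state=(1.830, 2.038)
t=1.000: state=(1.645, 1.917)
t=1.200: state=(1.511, 1.769)
t=1.400: state=(1.423, 1.610)
t=1.600: state=(1.374, 1.452)
t=1.800: state=(1.359, 1.306)
t=2.000: state=(1.375, 1.174)
t=2.200: state=(1.419, 1.059)
t=2.400: state=(1.489, 0.962)
t=2.600: state=(1.584, 0.883)
t=2.800: state=(1.705, 0.822)
t=3.000: state=(1.850, 0.777)
t=3.200: state=(2.019, 0.749)
t=3.400: state=(2.211, 0.739)
t=3.600: state=(2.421, 0.747)
t=3.800: state=(2.643, 0.776)
t=4.000: state=(2.868, 0.828)
t=4.200: state=(3.079, 0.909)
t=4.400: state=(3.255, 1.021)
t=4.600: state=(3.371, 1.169)
t=4.800: state=(3.400, 1.350)
t=5.000: state=(3.325, 1.555)
t=5.200: state=(3.145, 1.763)
t=5.400: state=(2.882, 1.945)
t=5.600: state=(2.577, 2.070)
t=5.800: state=(2.272, 2.121)
t=5.960: state=(2.050, 2.107)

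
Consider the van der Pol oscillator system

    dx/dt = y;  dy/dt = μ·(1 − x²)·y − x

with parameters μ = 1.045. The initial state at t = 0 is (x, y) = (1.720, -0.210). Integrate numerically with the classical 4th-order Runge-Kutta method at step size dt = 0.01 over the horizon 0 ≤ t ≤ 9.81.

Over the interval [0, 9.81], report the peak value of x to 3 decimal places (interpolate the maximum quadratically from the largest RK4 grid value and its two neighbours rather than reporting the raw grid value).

t=0.000: state=(1.720, -0.210)
step 1 (dt=0.01): k1=(-0.210, -1.290), k2=(-0.216, -1.277), k3=(-0.216, -1.277), k4=(-0.223, -1.264); state += dt/6·(k1+2k2+2k3+k4)
t=0.010: state=(1.718, -0.223)
t=0.020: state=(1.716, -0.235)
t=0.030: state=(1.713, -0.248)
continuing one RK4 step at a time; state shown every 50 steps (Δt=0.5):
t=0.500: state=(1.493, -0.646)
t=1.000: state=(1.084, -1.010)
t=1.500: state=(0.435, -1.666)
t=2.000: state=(-0.656, -2.646)
t=2.500: state=(-1.781, -1.313)
t=3.000: state=(-1.983, 0.197)
t=3.500: state=(-1.771, 0.582)
t=4.000: state=(-1.422, 0.818)
t=4.500: state=(-0.928, 1.206)
t=5.000: state=(-0.142, 2.034)
t=5.500: state=(1.106, 2.640)
t=6.000: state=(1.953, 0.592)
t=6.500: state=(1.946, -0.382)
t=7.000: state=(1.679, -0.655)
t=7.500: state=(1.292, -0.910)
t=8.000: state=(0.731, -1.397)
t=8.500: state=(-0.193, -2.379)
t=9.000: state=(-1.478, -2.180)
t=9.500: state=(-2.005, -0.130)
t=9.810: state=(-1.960, 0.348)
largest grid value and its neighbours: x(6.200)=2.00878, x(6.210)=2.00890, x(6.220)=2.00883
parabola through these three points peaks at t≈6.211 with x≈2.00890

max x = 2.009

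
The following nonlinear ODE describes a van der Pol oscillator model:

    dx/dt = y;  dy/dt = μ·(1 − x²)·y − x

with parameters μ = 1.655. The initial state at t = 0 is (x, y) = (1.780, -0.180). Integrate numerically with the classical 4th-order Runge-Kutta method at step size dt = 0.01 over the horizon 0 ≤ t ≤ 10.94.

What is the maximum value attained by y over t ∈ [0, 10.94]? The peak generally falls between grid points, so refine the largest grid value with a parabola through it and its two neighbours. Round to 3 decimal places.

max y = 3.404

t=0.000: state=(1.780, -0.180)
step 1 (dt=0.01): k1=(-0.180, -1.134), k2=(-0.186, -1.114), k3=(-0.186, -1.114), k4=(-0.191, -1.094); state += dt/6·(k1+2k2+2k3+k4)
t=0.010: state=(1.778, -0.191)
t=0.020: state=(1.776, -0.202)
t=0.030: state=(1.774, -0.212)
continuing one RK4 step at a time; state shown every 50 steps (Δt=0.5):
t=0.500: state=(1.601, -0.479)
t=1.000: state=(1.315, -0.676)
t=1.500: state=(0.892, -1.074)
t=2.000: state=(0.117, -2.241)
t=2.500: state=(-1.390, -2.956)
t=3.000: state=(-2.015, -0.041)
t=3.500: state=(-1.894, 0.379)
t=4.000: state=(-1.677, 0.486)
t=4.500: state=(-1.402, 0.631)
t=5.000: state=(-1.020, 0.941)
t=5.500: state=(-0.371, 1.823)
t=6.000: state=(0.989, 3.395)
t=6.500: state=(1.990, 0.421)
t=7.000: state=(1.940, -0.339)
t=7.500: state=(1.737, -0.460)
t=8.000: state=(1.479, -0.585)
t=8.500: state=(1.132, -0.834)
t=9.000: state=(0.580, -1.496)
t=9.500: state=(-0.565, -3.225)
t=10.000: state=(-1.898, -1.094)
t=10.500: state=(-1.979, 0.275)
t=10.940: state=(-1.820, 0.422)
largest grid value and its neighbours: y(5.970)=3.40259, y(5.980)=3.40383, y(5.990)=3.40120
parabola through these three points peaks at t≈5.978 with y≈3.40389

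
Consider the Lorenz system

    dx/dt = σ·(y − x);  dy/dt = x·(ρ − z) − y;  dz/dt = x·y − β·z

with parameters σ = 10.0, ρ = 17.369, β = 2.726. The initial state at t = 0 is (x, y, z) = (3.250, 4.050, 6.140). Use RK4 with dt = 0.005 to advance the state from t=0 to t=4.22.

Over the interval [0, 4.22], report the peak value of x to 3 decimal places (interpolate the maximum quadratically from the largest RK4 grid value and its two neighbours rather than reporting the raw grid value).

t=0.000: state=(3.250, 4.050, 6.140)
step 1 (dt=0.005): k1=(8.000, 32.444, -3.575), k2=(8.611, 32.617, -3.205), k3=(8.600, 32.631, -3.199), k4=(9.202, 32.817, -2.820); state += dt/6·(k1+2k2+2k3+k4)
t=0.005: state=(3.293, 4.213, 6.124)
t=0.010: state=(3.342, 4.378, 6.112)
t=0.015: state=(3.397, 4.546, 6.104)
continuing one RK4 step at a time; state shown every 40 steps (Δt=0.2):
t=0.200: state=(8.627, 12.573, 11.557)
t=0.400: state=(9.366, 4.918, 24.131)
t=0.600: state=(2.261, 0.784, 15.433)
t=0.800: state=(1.702, 2.222, 9.308)
t=1.000: state=(4.312, 6.648, 7.383)
t=1.200: state=(10.566, 12.822, 17.620)
t=1.400: state=(6.432, 2.345, 21.329)
t=1.600: state=(2.146, 1.710, 13.180)
t=1.800: state=(3.075, 4.372, 8.746)
t=2.000: state=(7.744, 10.934, 11.757)
t=2.200: state=(9.605, 6.800, 22.754)
t=2.400: state=(3.549, 1.918, 16.387)
t=2.600: state=(2.994, 3.748, 10.680)
t=2.800: state=(6.359, 8.961, 10.797)
t=3.000: state=(10.010, 9.291, 20.873)
t=3.200: state=(4.966, 2.699, 18.195)
t=3.400: state=(3.368, 3.770, 12.204)
t=3.600: state=(5.983, 8.135, 11.314)
t=3.800: state=(9.570, 9.628, 19.408)
t=4.000: state=(5.777, 3.543, 18.730)
t=4.200: state=(3.869, 4.096, 13.162)
t=4.220: state=(3.934, 4.355, 12.784)
largest grid value and its neighbours: x(0.310)=11.56862, x(0.315)=11.56986, x(0.320)=11.55513
parabola through these three points peaks at t≈0.313 with x≈11.57129

max x = 11.571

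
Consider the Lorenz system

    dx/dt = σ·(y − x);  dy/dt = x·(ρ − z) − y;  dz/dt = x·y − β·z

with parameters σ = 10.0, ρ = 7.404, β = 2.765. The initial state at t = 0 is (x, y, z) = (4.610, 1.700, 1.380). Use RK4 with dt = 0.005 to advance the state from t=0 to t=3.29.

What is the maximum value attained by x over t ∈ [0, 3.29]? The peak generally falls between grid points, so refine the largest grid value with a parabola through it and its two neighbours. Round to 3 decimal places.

max x = 6.190

t=0.000: state=(4.610, 1.700, 1.380)
step 1 (dt=0.005): k1=(-29.100, 26.071, 4.021), k2=(-27.721, 25.522, 4.166), k3=(-27.769, 25.542, 4.164), k4=(-26.434, 25.013, 4.299); state += dt/6·(k1+2k2+2k3+k4)
t=0.005: state=(4.471, 1.828, 1.401)
t=0.010: state=(4.345, 1.950, 1.423)
t=0.015: state=(4.231, 2.068, 1.446)
continuing one RK4 step at a time; state shown every 40 steps (Δt=0.2):
t=0.200: state=(4.137, 5.073, 2.949)
t=0.400: state=(6.012, 6.558, 6.672)
t=0.600: state=(5.436, 4.469, 8.987)
t=0.800: state=(3.534, 2.842, 7.481)
t=1.000: state=(2.864, 2.840, 5.596)
t=1.200: state=(3.247, 3.616, 4.710)
t=1.400: state=(4.183, 4.692, 5.137)
t=1.600: state=(4.958, 5.138, 6.565)
t=1.800: state=(4.772, 4.452, 7.441)
t=2.000: state=(4.049, 3.733, 6.985)
t=2.200: state=(3.689, 3.651, 6.145)
t=2.400: state=(3.848, 4.021, 5.736)
t=2.600: state=(4.260, 4.463, 5.974)
t=2.800: state=(4.525, 4.565, 6.540)
t=3.000: state=(4.416, 4.289, 6.821)
t=3.200: state=(4.138, 4.017, 6.626)
t=3.290: state=(4.048, 3.973, 6.465)
largest grid value and its neighbours: x(0.460)=6.18955, x(0.465)=6.18995, x(0.470)=6.18807
parabola through these three points peaks at t≈0.463 with x≈6.19007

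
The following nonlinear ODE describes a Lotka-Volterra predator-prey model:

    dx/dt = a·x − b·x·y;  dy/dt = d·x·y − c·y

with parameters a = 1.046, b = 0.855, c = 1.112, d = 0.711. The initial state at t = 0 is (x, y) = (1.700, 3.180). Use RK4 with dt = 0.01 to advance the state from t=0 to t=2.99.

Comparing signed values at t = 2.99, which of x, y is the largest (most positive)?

t=0.000: state=(1.700, 3.180)
step 1 (dt=0.01): k1=(-2.844, 0.308), k2=(-2.822, 0.275), k3=(-2.822, 0.276), k4=(-2.801, 0.244); state += dt/6·(k1+2k2+2k3+k4)
t=0.010: state=(1.672, 3.183)
t=0.020: state=(1.644, 3.185)
t=0.030: state=(1.617, 3.186)
continuing one RK4 step at a time; state shown every 10 steps (Δt=0.1):
t=0.100: state=(1.437, 3.180)
t=0.200: state=(1.218, 3.127)
t=0.300: state=(1.039, 3.031)
t=0.400: state=(0.895, 2.904)
t=0.500: state=(0.780, 2.758)
t=0.600: state=(0.689, 2.599)
t=0.700: state=(0.617, 2.436)
t=0.800: state=(0.560, 2.273)
t=0.900: state=(0.515, 2.113)
t=1.000: state=(0.481, 1.958)
t=1.100: state=(0.454, 1.811)
t=1.200: state=(0.435, 1.673)
t=1.300: state=(0.421, 1.543)
t=1.400: state=(0.412, 1.422)
t=1.500: state=(0.407, 1.310)
t=1.600: state=(0.405, 1.206)
t=1.700: state=(0.408, 1.111)
t=1.800: state=(0.413, 1.023)
t=1.900: state=(0.422, 0.943)
t=2.000: state=(0.433, 0.870)
t=2.100: state=(0.448, 0.803)
t=2.200: state=(0.466, 0.742)
t=2.300: state=(0.486, 0.687)
t=2.400: state=(0.510, 0.637)
t=2.500: state=(0.538, 0.592)
t=2.600: state=(0.568, 0.551)
t=2.700: state=(0.603, 0.514)
t=2.800: state=(0.642, 0.480)
t=2.900: state=(0.685, 0.450)
t=2.990: state=(0.727, 0.426)
compare at T: x=0.727, y=0.426

largest component: x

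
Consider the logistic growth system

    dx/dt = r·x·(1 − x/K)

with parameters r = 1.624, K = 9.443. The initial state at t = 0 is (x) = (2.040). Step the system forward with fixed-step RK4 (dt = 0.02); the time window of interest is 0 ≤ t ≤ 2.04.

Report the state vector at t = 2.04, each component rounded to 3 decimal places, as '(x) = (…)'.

t=0.000: state=(2.040)
step 1 (dt=0.02): k1=(2.597), k2=(2.621), k3=(2.621), k4=(2.645); state += dt/6·(k1+2k2+2k3+k4)
t=0.020: state=(2.092)
t=0.040: state=(2.146)
t=0.060: state=(2.200)
continuing one RK4 step at a time; state shown every 5 steps (Δt=0.1):
t=0.100: state=(2.312)
t=0.200: state=(2.607)
t=0.300: state=(2.924)
t=0.400: state=(3.262)
t=0.500: state=(3.616)
t=0.600: state=(3.985)
t=0.700: state=(4.363)
t=0.800: state=(4.746)
t=0.900: state=(5.128)
t=1.000: state=(5.505)
t=1.100: state=(5.872)
t=1.200: state=(6.225)
t=1.300: state=(6.560)
t=1.400: state=(6.875)
t=1.500: state=(7.167)
t=1.600: state=(7.436)
t=1.700: state=(7.680)
t=1.800: state=(7.901)
t=1.900: state=(8.100)
t=2.000: state=(8.276)
t=2.040: state=(8.341)

(x) = (8.341)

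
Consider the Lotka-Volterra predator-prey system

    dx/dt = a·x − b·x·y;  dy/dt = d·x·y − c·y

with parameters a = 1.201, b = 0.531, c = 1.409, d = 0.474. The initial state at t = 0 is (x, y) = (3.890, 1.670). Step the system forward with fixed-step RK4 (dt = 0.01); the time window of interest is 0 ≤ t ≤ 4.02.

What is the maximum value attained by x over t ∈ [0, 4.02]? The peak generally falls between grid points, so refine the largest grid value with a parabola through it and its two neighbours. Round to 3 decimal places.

t=0.000: state=(3.890, 1.670)
step 1 (dt=0.01): k1=(1.222, 0.726), k2=(1.217, 0.733), k3=(1.217, 0.733), k4=(1.211, 0.739); state += dt/6·(k1+2k2+2k3+k4)
t=0.010: state=(3.902, 1.677)
t=0.020: state=(3.914, 1.685)
t=0.030: state=(3.926, 1.692)
continuing one RK4 step at a time; state shown every 20 steps (Δt=0.2):
t=0.200: state=(4.107, 1.841)
t=0.400: state=(4.245, 2.066)
t=0.600: state=(4.274, 2.336)
t=0.800: state=(4.175, 2.633)
t=1.000: state=(3.951, 2.922)
t=1.200: state=(3.635, 3.161)
t=1.400: state=(3.275, 3.309)
t=1.600: state=(2.921, 3.348)
t=1.800: state=(2.610, 3.281)
t=2.000: state=(2.360, 3.132)
t=2.200: state=(2.174, 2.927)
t=2.400: state=(2.050, 2.697)
t=2.600: state=(1.982, 2.462)
t=2.800: state=(1.964, 2.239)
t=3.000: state=(1.991, 2.037)
t=3.200: state=(2.058, 1.861)
t=3.400: state=(2.165, 1.715)
t=3.600: state=(2.310, 1.599)
t=3.800: state=(2.490, 1.514)
t=4.000: state=(2.704, 1.460)
t=4.020: state=(2.727, 1.457)
largest grid value and its neighbours: x(0.540)=4.27868, x(0.550)=4.27877, x(0.560)=4.27855
parabola through these three points peaks at t≈0.548 with x≈4.27878

max x = 4.279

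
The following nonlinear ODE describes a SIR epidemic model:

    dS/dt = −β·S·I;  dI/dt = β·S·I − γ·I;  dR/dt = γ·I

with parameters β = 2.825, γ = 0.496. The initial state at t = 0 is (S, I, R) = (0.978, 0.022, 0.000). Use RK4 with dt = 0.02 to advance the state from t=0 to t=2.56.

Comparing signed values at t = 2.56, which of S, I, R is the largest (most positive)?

t=0.000: state=(0.978, 0.022, 0.000)
step 1 (dt=0.02): k1=(-0.061, 0.050, 0.011), k2=(-0.062, 0.051, 0.011), k3=(-0.062, 0.051, 0.011), k4=(-0.064, 0.052, 0.011); state += dt/6·(k1+2k2+2k3+k4)
t=0.020: state=(0.977, 0.023, 0.000)
t=0.040: state=(0.975, 0.024, 0.000)
t=0.060: state=(0.974, 0.025, 0.001)
continuing one RK4 step at a time; state shown every 5 steps (Δt=0.1):
t=0.100: state=(0.971, 0.028, 0.001)
t=0.200: state=(0.963, 0.034, 0.003)
t=0.300: state=(0.952, 0.043, 0.005)
t=0.400: state=(0.939, 0.053, 0.007)
t=0.500: state=(0.924, 0.066, 0.010)
t=0.600: state=(0.905, 0.082, 0.014)
t=0.700: state=(0.882, 0.100, 0.018)
t=0.800: state=(0.855, 0.122, 0.024)
t=0.900: state=(0.823, 0.147, 0.030)
t=1.000: state=(0.787, 0.175, 0.038)
t=1.100: state=(0.745, 0.207, 0.048)
t=1.200: state=(0.700, 0.242, 0.059)
t=1.300: state=(0.650, 0.278, 0.072)
t=1.400: state=(0.598, 0.316, 0.086)
t=1.500: state=(0.544, 0.353, 0.103)
t=1.600: state=(0.490, 0.389, 0.121)
t=1.700: state=(0.437, 0.422, 0.142)
t=1.800: state=(0.386, 0.451, 0.163)
t=1.900: state=(0.339, 0.475, 0.186)
t=2.000: state=(0.295, 0.494, 0.210)
t=2.100: state=(0.256, 0.509, 0.235)
t=2.200: state=(0.222, 0.518, 0.261)
t=2.300: state=(0.191, 0.522, 0.286)
t=2.400: state=(0.165, 0.523, 0.312)
t=2.500: state=(0.143, 0.519, 0.338)
t=2.560: state=(0.131, 0.516, 0.354)
compare at T: S=0.131, I=0.516, R=0.354

largest component: I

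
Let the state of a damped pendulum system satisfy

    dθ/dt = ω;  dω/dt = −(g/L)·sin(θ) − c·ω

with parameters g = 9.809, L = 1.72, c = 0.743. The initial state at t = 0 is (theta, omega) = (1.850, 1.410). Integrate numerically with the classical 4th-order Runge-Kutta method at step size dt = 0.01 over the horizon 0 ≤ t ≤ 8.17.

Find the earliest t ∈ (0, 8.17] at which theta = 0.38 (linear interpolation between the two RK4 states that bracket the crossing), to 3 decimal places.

t = 1.113

t=0.000: state=(1.850, 1.410)
step 1 (dt=0.01): k1=(1.410, -6.530), k2=(1.377, -6.494), k3=(1.378, -6.495), k4=(1.345, -6.459); state += dt/6·(k1+2k2+2k3+k4)
t=0.010: state=(1.864, 1.345)
t=0.020: state=(1.877, 1.281)
t=0.030: state=(1.889, 1.217)
continuing one RK4 step at a time; state shown every 50 steps (Δt=0.5):
t=0.500: state=(1.855, -1.228)
t=1.000: state=(0.730, -3.037)
t=1.110: state=(0.390, -3.117)
next step: t=1.120: state=(0.359, -3.114) — theta has crossed 0.38
linear interpolation between t=1.110 (0.39005) and t=1.120 (0.35889) → t≈1.113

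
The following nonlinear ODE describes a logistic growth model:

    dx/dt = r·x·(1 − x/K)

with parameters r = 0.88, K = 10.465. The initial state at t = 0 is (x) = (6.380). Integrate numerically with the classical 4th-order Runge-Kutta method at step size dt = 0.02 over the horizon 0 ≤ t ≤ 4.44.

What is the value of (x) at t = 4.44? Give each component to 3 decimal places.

(x) = (10.332)

t=0.000: state=(6.380)
step 1 (dt=0.02): k1=(2.192), k2=(2.187), k3=(2.187), k4=(2.183); state += dt/6·(k1+2k2+2k3+k4)
t=0.020: state=(6.424)
t=0.040: state=(6.467)
t=0.060: state=(6.511)
continuing one RK4 step at a time; state shown every 10 steps (Δt=0.2):
t=0.200: state=(6.809)
t=0.400: state=(7.216)
t=0.600: state=(7.596)
t=0.800: state=(7.948)
t=1.000: state=(8.269)
t=1.200: state=(8.559)
t=1.400: state=(8.818)
t=1.600: state=(9.048)
t=1.800: state=(9.250)
t=2.000: state=(9.427)
t=2.200: state=(9.580)
t=2.400: state=(9.713)
t=2.600: state=(9.827)
t=2.800: state=(9.924)
t=3.000: state=(10.008)
t=3.200: state=(10.079)
t=3.400: state=(10.139)
t=3.600: state=(10.190)
t=3.800: state=(10.234)
t=4.000: state=(10.270)
t=4.200: state=(10.301)
t=4.400: state=(10.327)
t=4.440: state=(10.332)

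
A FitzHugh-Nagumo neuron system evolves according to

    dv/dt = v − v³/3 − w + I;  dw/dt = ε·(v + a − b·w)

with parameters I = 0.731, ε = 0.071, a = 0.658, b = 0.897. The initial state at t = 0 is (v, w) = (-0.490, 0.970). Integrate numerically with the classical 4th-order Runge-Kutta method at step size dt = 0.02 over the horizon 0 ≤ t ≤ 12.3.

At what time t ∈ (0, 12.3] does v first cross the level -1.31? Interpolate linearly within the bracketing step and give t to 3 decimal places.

t = 1.015

t=0.000: state=(-0.490, 0.970)
step 1 (dt=0.02): k1=(-0.690, -0.050), k2=(-0.695, -0.050), k3=(-0.695, -0.050), k4=(-0.699, -0.051); state += dt/6·(k1+2k2+2k3+k4)
t=0.020: state=(-0.504, 0.969)
t=0.040: state=(-0.518, 0.968)
t=0.060: state=(-0.532, 0.967)
continuing one RK4 step at a time; state shown every 25 steps (Δt=0.5):
t=0.500: state=(-0.885, 0.939)
t=1.000: state=(-1.299, 0.894)
next step: t=1.020: state=(-1.314, 0.892) — v has crossed -1.31
linear interpolation between t=1.000 (-1.29914) and t=1.020 (-1.31364) → t≈1.015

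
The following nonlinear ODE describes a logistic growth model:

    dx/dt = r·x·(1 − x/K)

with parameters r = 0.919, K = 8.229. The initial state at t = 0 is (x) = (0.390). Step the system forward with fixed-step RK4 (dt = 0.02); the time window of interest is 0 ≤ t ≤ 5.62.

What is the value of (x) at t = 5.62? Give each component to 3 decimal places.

t=0.000: state=(0.390)
step 1 (dt=0.02): k1=(0.341), k2=(0.344), k3=(0.344), k4=(0.347); state += dt/6·(k1+2k2+2k3+k4)
t=0.020: state=(0.397)
t=0.040: state=(0.404)
t=0.060: state=(0.411)
continuing one RK4 step at a time; state shown every 10 steps (Δt=0.2):
t=0.200: state=(0.464)
t=0.400: state=(0.552)
t=0.600: state=(0.654)
t=0.800: state=(0.774)
t=1.000: state=(0.912)
t=1.200: state=(1.073)
t=1.400: state=(1.256)
t=1.600: state=(1.464)
t=1.800: state=(1.699)
t=2.000: state=(1.960)
t=2.200: state=(2.247)
t=2.400: state=(2.560)
t=2.600: state=(2.895)
t=2.800: state=(3.248)
t=3.000: state=(3.616)
t=3.200: state=(3.991)
t=3.400: state=(4.369)
t=3.600: state=(4.743)
t=3.800: state=(5.106)
t=4.000: state=(5.453)
t=4.200: state=(5.781)
t=4.400: state=(6.085)
t=4.600: state=(6.363)
t=4.800: state=(6.615)
t=5.000: state=(6.840)
t=5.200: state=(7.040)
t=5.400: state=(7.215)
t=5.600: state=(7.367)
t=5.620: state=(7.381)

(x) = (7.381)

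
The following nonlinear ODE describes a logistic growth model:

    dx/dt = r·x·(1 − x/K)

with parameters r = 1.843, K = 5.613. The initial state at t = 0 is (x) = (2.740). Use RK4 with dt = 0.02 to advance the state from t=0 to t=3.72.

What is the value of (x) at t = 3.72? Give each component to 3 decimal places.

(x) = (5.607)

t=0.000: state=(2.740)
step 1 (dt=0.02): k1=(2.585), k2=(2.586), k3=(2.586), k4=(2.586); state += dt/6·(k1+2k2+2k3+k4)
t=0.020: state=(2.792)
t=0.040: state=(2.843)
t=0.060: state=(2.895)
continuing one RK4 step at a time; state shown every 10 steps (Δt=0.2):
t=0.200: state=(3.253)
t=0.400: state=(3.738)
t=0.600: state=(4.167)
t=0.800: state=(4.527)
t=1.000: state=(4.814)
t=1.200: state=(5.035)
t=1.400: state=(5.200)
t=1.600: state=(5.321)
t=1.800: state=(5.407)
t=2.000: state=(5.469)
t=2.200: state=(5.513)
t=2.400: state=(5.543)
t=2.600: state=(5.565)
t=2.800: state=(5.579)
t=3.000: state=(5.590)
t=3.200: state=(5.597)
t=3.400: state=(5.602)
t=3.600: state=(5.605)
t=3.720: state=(5.607)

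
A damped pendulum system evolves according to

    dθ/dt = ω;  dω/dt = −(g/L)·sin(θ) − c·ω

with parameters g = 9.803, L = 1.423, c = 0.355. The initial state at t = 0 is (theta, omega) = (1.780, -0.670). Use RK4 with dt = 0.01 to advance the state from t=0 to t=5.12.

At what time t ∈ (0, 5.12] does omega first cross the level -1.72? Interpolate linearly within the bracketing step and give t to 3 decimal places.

t=0.000: state=(1.780, -0.670)
step 1 (dt=0.01): k1=(-0.670, -6.501), k2=(-0.703, -6.494), k3=(-0.702, -6.494), k4=(-0.735, -6.488); state += dt/6·(k1+2k2+2k3+k4)
t=0.010: state=(1.773, -0.735)
t=0.020: state=(1.765, -0.800)
t=0.030: state=(1.757, -0.864)
t=0.160: state=(1.590, -1.694)
next step: t=0.170: state=(1.573, -1.757) — omega has crossed -1.72
linear interpolation between t=0.160 (-1.69425) and t=0.170 (-1.75701) → t≈0.164

t = 0.164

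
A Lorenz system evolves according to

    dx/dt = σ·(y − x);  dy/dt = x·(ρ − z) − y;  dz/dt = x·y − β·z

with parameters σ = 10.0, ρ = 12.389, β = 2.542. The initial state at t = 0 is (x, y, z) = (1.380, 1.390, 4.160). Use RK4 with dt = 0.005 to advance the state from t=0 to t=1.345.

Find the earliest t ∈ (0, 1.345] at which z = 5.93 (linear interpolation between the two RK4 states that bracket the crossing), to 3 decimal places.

t = 0.355

t=0.000: state=(1.380, 1.390, 4.160)
step 1 (dt=0.005): k1=(0.100, 9.966, -8.657), k2=(0.347, 9.973, -8.567), k3=(0.341, 9.978, -8.566), k4=(0.582, 9.989, -8.476); state += dt/6·(k1+2k2+2k3+k4)
t=0.005: state=(1.382, 1.440, 4.117)
t=0.010: state=(1.386, 1.490, 4.075)
t=0.015: state=(1.392, 1.540, 4.034)
continuing one RK4 step at a time; state shown every 10 steps (Δt=0.05):
t=0.050: state=(1.492, 1.906, 3.774)
t=0.100: state=(1.779, 2.508, 3.492)
t=0.150: state=(2.220, 3.257, 3.346)
t=0.200: state=(2.823, 4.205, 3.388)
t=0.250: state=(3.610, 5.384, 3.708)
t=0.300: state=(4.601, 6.786, 4.442)
t=0.350: state=(5.783, 8.303, 5.761)
next step: t=0.355: state=(5.910, 8.453, 5.932) — z has crossed 5.93
linear interpolation between t=0.350 (5.76104) and t=0.355 (5.93165) → t≈0.355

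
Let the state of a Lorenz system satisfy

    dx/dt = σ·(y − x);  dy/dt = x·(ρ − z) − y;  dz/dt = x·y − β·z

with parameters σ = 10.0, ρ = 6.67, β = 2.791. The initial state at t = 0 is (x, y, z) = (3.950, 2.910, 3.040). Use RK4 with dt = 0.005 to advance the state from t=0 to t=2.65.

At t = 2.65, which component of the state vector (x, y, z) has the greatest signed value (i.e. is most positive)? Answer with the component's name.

largest component: z

t=0.000: state=(3.950, 2.910, 3.040)
step 1 (dt=0.005): k1=(-10.400, 11.428, 3.010), k2=(-9.854, 11.276, 3.025), k3=(-9.872, 11.281, 3.028), k4=(-9.342, 11.134, 3.044); state += dt/6·(k1+2k2+2k3+k4)
t=0.005: state=(3.901, 2.966, 3.055)
t=0.010: state=(3.856, 3.021, 3.070)
t=0.015: state=(3.817, 3.075, 3.086)
continuing one RK4 step at a time; state shown every 20 steps (Δt=0.1):
t=0.100: state=(3.655, 3.851, 3.404)
t=0.200: state=(4.054, 4.572, 3.998)
t=0.300: state=(4.577, 5.060, 4.860)
t=0.400: state=(4.947, 5.174, 5.833)
t=0.500: state=(5.000, 4.877, 6.616)
t=0.600: state=(4.729, 4.337, 6.966)
t=0.700: state=(4.279, 3.805, 6.862)
t=0.800: state=(3.835, 3.440, 6.460)
t=0.900: state=(3.515, 3.274, 5.951)
t=1.000: state=(3.356, 3.277, 5.475)
t=1.100: state=(3.348, 3.407, 5.114)
t=1.200: state=(3.462, 3.624, 4.911)
t=1.300: state=(3.659, 3.884, 4.883)
t=1.400: state=(3.896, 4.136, 5.020)
t=1.500: state=(4.122, 4.324, 5.285)
t=1.600: state=(4.285, 4.402, 5.607)
t=1.700: state=(4.348, 4.357, 5.898)
t=1.800: state=(4.306, 4.218, 6.084)
t=1.900: state=(4.185, 4.039, 6.131)
t=2.000: state=(4.031, 3.877, 6.053)
t=2.100: state=(3.890, 3.768, 5.896)
t=2.200: state=(3.794, 3.727, 5.712)
t=2.300: state=(3.756, 3.747, 5.548)
t=2.400: state=(3.773, 3.814, 5.437)
t=2.500: state=(3.832, 3.907, 5.394)
t=2.600: state=(3.915, 4.003, 5.418)
t=2.650: state=(3.959, 4.045, 5.452)
compare at T: x=3.959, y=4.045, z=5.452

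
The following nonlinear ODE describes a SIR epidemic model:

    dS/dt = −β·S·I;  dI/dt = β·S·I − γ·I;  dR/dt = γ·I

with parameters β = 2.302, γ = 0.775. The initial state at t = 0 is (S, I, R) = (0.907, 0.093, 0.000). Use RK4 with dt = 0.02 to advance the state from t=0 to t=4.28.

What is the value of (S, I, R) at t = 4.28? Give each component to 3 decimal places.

(S, I, R) = (0.089, 0.129, 0.782)

t=0.000: state=(0.907, 0.093, 0.000)
step 1 (dt=0.02): k1=(-0.194, 0.122, 0.072), k2=(-0.196, 0.123, 0.073), k3=(-0.196, 0.123, 0.073), k4=(-0.198, 0.124, 0.074); state += dt/6·(k1+2k2+2k3+k4)
t=0.020: state=(0.903, 0.095, 0.001)
t=0.040: state=(0.899, 0.098, 0.003)
t=0.060: state=(0.895, 0.101, 0.004)
continuing one RK4 step at a time; state shown every 10 steps (Δt=0.2):
t=0.200: state=(0.864, 0.120, 0.016)
t=0.400: state=(0.812, 0.151, 0.037)
t=0.600: state=(0.751, 0.185, 0.063)
t=0.800: state=(0.684, 0.221, 0.095)
t=1.000: state=(0.613, 0.255, 0.132)
t=1.200: state=(0.541, 0.285, 0.174)
t=1.400: state=(0.472, 0.308, 0.220)
t=1.600: state=(0.408, 0.323, 0.269)
t=1.800: state=(0.351, 0.329, 0.319)
t=2.000: state=(0.302, 0.328, 0.370)
t=2.200: state=(0.260, 0.319, 0.421)
t=2.400: state=(0.225, 0.306, 0.469)
t=2.600: state=(0.196, 0.288, 0.515)
t=2.800: state=(0.173, 0.269, 0.558)
t=3.000: state=(0.153, 0.248, 0.599)
t=3.200: state=(0.137, 0.227, 0.635)
t=3.400: state=(0.124, 0.207, 0.669)
t=3.600: state=(0.114, 0.187, 0.699)
t=3.800: state=(0.105, 0.168, 0.727)
t=4.000: state=(0.097, 0.151, 0.752)
t=4.200: state=(0.091, 0.135, 0.774)
t=4.280: state=(0.089, 0.129, 0.782)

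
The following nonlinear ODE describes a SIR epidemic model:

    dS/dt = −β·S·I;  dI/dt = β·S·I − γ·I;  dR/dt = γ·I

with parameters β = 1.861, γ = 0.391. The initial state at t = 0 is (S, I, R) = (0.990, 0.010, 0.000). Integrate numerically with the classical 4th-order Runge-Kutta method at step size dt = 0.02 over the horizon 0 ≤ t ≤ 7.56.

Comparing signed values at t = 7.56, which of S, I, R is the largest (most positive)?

largest component: R

t=0.000: state=(0.990, 0.010, 0.000)
step 1 (dt=0.02): k1=(-0.018, 0.015, 0.004), k2=(-0.019, 0.015, 0.004), k3=(-0.019, 0.015, 0.004), k4=(-0.019, 0.015, 0.004); state += dt/6·(k1+2k2+2k3+k4)
t=0.020: state=(0.990, 0.010, 0.000)
t=0.040: state=(0.989, 0.011, 0.000)
t=0.060: state=(0.989, 0.011, 0.000)
continuing one RK4 step at a time; state shown every 25 steps (Δt=0.5):
t=0.500: state=(0.977, 0.021, 0.003)
t=1.000: state=(0.950, 0.041, 0.009)
t=1.500: state=(0.899, 0.081, 0.020)
t=2.000: state=(0.810, 0.148, 0.042)
t=2.500: state=(0.677, 0.243, 0.080)
t=3.000: state=(0.513, 0.349, 0.138)
t=3.500: state=(0.357, 0.429, 0.215)
t=4.000: state=(0.235, 0.463, 0.303)
t=4.500: state=(0.153, 0.455, 0.393)
t=5.000: state=(0.101, 0.420, 0.479)
t=5.500: state=(0.070, 0.374, 0.556)
t=6.000: state=(0.051, 0.325, 0.625)
t=6.500: state=(0.038, 0.278, 0.683)
t=7.000: state=(0.030, 0.236, 0.734)
t=7.500: state=(0.025, 0.199, 0.776)
t=7.560: state=(0.024, 0.195, 0.781)
compare at T: S=0.024, I=0.195, R=0.781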